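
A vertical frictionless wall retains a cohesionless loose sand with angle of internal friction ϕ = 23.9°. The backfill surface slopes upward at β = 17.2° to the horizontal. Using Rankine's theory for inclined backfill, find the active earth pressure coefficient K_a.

0.526

K_a = cos β · (cos β − √(cos²β − cos²φ)) / (cos β + √(cos²β − cos²φ)).
cos β = 0.9553, cos φ = 0.9143, √(cos²β − cos²φ) = 0.2769.
K_a = 0.9553 × (0.9553 − 0.2769)/(0.9553 + 0.2769) = 0.5259.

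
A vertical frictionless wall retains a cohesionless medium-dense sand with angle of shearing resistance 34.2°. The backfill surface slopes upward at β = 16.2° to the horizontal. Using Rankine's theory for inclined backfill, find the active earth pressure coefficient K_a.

K_a = cos β · (cos β − √(cos²β − cos²φ)) / (cos β + √(cos²β − cos²φ)).
cos β = 0.9603, cos φ = 0.8271, √(cos²β − cos²φ) = 0.4880.
K_a = 0.9603 × (0.9603 − 0.4880)/(0.9603 + 0.4880) = 0.3132.

0.313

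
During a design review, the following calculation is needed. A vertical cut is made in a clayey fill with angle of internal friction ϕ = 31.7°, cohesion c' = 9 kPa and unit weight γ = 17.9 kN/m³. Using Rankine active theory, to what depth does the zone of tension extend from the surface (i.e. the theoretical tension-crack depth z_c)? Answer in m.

K_a = tan²(45° − 31.7°/2) = 0.3111; √K_a = 0.5577.
The active pressure is zero where K_a γ z = 2c√K_a, so z_c = 2c/(γ√K_a) = 2×9/(17.9×0.5577) = 1.803 m.

1.80 m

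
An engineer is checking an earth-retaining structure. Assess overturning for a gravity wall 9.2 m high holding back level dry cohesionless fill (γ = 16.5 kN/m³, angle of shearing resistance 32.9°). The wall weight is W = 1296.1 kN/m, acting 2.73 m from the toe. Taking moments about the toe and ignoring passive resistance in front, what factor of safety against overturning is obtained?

K_a = tan²(45° − 32.9°/2) = 0.2960.
P_a = ½K_aγH² = 0.5×0.2960×16.5×9.2² = 206.7 kN/m, acting at H/3 = 3.067 m above the base.
Overturning moment M_o = P_a × H/3 = 206.7 × 3.067 = 633.9.
Resisting moment M_r = W × 2.73 = 1296.1 × 2.73 = 3538.
FS_overturning = M_r/M_o = 3538/633.9 = 5.582.

5.58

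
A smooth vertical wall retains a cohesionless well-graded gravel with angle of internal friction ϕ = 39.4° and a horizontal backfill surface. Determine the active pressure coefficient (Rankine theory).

0.223

K_a = (1 − sin φ)/(1 + sin φ) = (1 − sin 39.4°)/(1 + sin 39.4°) = 0.2234.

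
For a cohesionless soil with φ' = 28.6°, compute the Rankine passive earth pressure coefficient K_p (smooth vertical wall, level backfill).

K_p = (1 + sin φ)/(1 − sin φ) = tan²(45° + 28.6°/2) = 2.837.

2.84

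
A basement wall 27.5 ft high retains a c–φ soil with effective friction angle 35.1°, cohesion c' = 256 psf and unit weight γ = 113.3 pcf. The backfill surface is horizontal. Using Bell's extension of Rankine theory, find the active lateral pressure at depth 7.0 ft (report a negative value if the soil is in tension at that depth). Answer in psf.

K_a = (1 − sin φ)/(1 + sin φ) = 0.2698.
σ_a = K_a γ z − 2c√K_a = 0.2698×113.3×7.0 − 2×256×0.5195 = -51.95 psf.

-52.0 psf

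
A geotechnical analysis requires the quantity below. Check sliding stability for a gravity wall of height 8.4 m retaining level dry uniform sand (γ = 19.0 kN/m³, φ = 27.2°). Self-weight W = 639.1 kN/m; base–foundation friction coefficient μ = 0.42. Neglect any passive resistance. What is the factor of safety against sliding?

K_a = tan²(45° − 27.2°/2) = 0.3726.
P_a = ½K_aγH² = 0.5×0.3726×19.0×8.4² = 249.8 kN/m, acting at H/3 = 2.800 m above the base.
FS_sliding = μW / P_a = 0.42×639.1 / 249.8 = 1.075.

1.07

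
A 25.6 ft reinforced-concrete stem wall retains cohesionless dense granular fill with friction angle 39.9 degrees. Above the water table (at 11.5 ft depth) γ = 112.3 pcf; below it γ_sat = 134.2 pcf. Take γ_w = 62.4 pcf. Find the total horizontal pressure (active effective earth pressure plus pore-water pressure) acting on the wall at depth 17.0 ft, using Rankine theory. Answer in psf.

K_a = (1 − sin φ)/(1 + sin φ) = 0.2184.
γ' = 134.2 − 62.4 = 71.80 pcf.
Effective vertical stress at 17.0 ft: σ'_v = 112.3×11.5 + 71.80×5.50 = 1686 psf.
σ'_h = K_a σ'_v = 0.2184 × 1686 = 368.4 psf; u = γ_w × 5.50 = 343.2 psf.
Total σ_h = 368.4 + 343.2 = 711.6 psf.

712 psf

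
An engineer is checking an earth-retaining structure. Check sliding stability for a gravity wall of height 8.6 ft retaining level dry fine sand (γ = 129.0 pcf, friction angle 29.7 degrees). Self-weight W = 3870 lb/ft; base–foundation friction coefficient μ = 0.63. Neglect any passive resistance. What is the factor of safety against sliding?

1.51

K_a = tan²(45° − 29.7°/2) = 0.3374.
P_a = ½K_aγH² = 0.5×0.3374×129.0×8.6² = 1609 lb/ft, acting at H/3 = 2.867 ft above the base.
FS_sliding = μW / P_a = 0.63×3870 / 1609 = 1.515.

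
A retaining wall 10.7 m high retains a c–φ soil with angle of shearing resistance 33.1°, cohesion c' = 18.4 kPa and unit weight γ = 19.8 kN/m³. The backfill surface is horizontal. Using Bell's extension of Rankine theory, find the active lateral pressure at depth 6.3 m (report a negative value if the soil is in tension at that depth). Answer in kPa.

K_a = (1 − sin φ)/(1 + sin φ) = 0.2936.
σ_a = K_a γ z − 2c√K_a = 0.2936×19.8×6.3 − 2×18.4×0.5418 = 16.68 kPa.

16.7 kPa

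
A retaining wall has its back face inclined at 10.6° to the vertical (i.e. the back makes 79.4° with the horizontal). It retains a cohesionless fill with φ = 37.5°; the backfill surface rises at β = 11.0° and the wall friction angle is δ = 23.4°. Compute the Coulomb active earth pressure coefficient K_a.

0.349

K_a = sin²(α+φ) / [sin²α · sin(α−δ) · (1 + √{sin(φ+δ)sin(φ−β) / (sin(α−δ)sin(α+β))})²].
With α = 79.4°, φ = 37.5°, δ = 23.4°, β = 11.0°: K_a = 0.3494.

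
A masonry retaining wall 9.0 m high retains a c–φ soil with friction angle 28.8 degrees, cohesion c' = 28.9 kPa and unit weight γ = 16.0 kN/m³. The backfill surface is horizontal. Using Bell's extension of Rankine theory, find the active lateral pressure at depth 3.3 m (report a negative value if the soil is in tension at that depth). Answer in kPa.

K_a = (1 − sin φ)/(1 + sin φ) = 0.3498.
σ_a = K_a γ z − 2c√K_a = 0.3498×16.0×3.3 − 2×28.9×0.5914 = -15.72 kPa.

-15.7 kPa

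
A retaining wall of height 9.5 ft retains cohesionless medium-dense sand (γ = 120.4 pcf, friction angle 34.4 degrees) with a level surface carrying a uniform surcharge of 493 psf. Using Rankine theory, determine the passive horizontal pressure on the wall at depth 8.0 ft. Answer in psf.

K_p = (1 + sin φ)/(1 − sin φ) = 3.597.
σ_v = γz + q = 120.4 × 8.0 + 493 = 1456 psf.
σ_h = K_p σ_v = 3.597 × 1456 = 5238 psf.

5240 psf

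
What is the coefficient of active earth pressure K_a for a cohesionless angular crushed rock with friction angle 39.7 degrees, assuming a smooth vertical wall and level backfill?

0.220

K_a = (1 − sin φ)/(1 + sin φ) = (1 − sin 39.7°)/(1 + sin 39.7°) = 0.2204.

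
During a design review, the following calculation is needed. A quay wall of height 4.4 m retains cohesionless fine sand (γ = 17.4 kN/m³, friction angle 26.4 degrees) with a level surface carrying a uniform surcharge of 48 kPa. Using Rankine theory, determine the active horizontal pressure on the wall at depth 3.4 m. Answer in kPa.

K_a = (1 − sin φ)/(1 + sin φ) = 0.3844.
σ_v = γz + q = 17.4 × 3.4 + 48 = 107.2 kPa.
σ_h = K_a σ_v = 0.3844 × 107.2 = 41.20 kPa.

41.2 kPa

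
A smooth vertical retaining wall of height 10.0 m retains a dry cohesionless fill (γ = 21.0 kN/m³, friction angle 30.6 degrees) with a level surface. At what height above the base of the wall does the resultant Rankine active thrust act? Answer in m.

K_a = 0.3253.
The pressure distribution is triangular, so the resultant acts at H/3 above the base = 10.0/3 = 3.333 m.

3.33 m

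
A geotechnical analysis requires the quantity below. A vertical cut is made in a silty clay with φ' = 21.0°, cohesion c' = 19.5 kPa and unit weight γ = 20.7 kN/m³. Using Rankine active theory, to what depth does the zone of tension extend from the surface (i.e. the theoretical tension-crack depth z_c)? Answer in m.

K_a = tan²(45° − 21.0°/2) = 0.4724; √K_a = 0.6873.
The active pressure is zero where K_a γ z = 2c√K_a, so z_c = 2c/(γ√K_a) = 2×19.5/(20.7×0.6873) = 2.741 m.

2.74 m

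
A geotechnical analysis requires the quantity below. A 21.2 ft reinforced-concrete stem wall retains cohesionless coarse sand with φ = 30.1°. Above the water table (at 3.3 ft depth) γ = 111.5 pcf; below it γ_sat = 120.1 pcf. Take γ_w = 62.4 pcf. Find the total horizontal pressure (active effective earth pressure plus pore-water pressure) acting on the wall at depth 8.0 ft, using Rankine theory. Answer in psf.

505 psf

K_a = (1 − sin φ)/(1 + sin φ) = 0.3320.
γ' = 120.1 − 62.4 = 57.70 pcf.
Effective vertical stress at 8.0 ft: σ'_v = 111.5×3.3 + 57.70×4.70 = 639.1 psf.
σ'_h = K_a σ'_v = 0.3320 × 639.1 = 212.2 psf; u = γ_w × 4.70 = 293.3 psf.
Total σ_h = 212.2 + 293.3 = 505.5 psf.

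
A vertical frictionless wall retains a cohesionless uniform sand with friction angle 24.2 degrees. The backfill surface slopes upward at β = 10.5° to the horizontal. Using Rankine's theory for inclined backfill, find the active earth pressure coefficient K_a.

0.449

K_a = cos β · (cos β − √(cos²β − cos²φ)) / (cos β + √(cos²β − cos²φ)).
cos β = 0.9833, cos φ = 0.9121, √(cos²β − cos²φ) = 0.3672.
K_a = 0.9833 × (0.9833 − 0.3672)/(0.9833 + 0.3672) = 0.4486.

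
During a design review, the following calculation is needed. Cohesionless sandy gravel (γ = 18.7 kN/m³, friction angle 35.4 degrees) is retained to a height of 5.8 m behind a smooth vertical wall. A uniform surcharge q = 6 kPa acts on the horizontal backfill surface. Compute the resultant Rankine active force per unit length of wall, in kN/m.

K_a = tan²(45° − φ/2) = 0.2664.
Soil triangle: ½ K_a γ H² = 0.5×0.2664×18.7×5.8² = 83.79 kN/m.
Surcharge rectangle: K_a q H = 0.2664×6×5.8 = 9.271 kN/m.
Total = 83.79 + 9.271 = 93.06 kN/m.

93.1 kN/m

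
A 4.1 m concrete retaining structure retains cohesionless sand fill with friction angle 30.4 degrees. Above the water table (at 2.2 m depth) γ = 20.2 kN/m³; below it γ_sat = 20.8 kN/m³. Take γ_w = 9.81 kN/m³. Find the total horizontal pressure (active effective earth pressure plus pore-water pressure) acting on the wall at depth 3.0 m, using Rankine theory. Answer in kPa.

K_a = (1 − sin φ)/(1 + sin φ) = 0.3280.
γ' = 20.8 − 9.81 = 10.99 kN/m³.
Effective vertical stress at 3.0 m: σ'_v = 20.2×2.2 + 10.99×0.800 = 53.23 kPa.
σ'_h = K_a σ'_v = 0.3280 × 53.23 = 17.46 kPa; u = γ_w × 0.800 = 7.848 kPa.
Total σ_h = 17.46 + 7.848 = 25.31 kPa.

25.3 kPa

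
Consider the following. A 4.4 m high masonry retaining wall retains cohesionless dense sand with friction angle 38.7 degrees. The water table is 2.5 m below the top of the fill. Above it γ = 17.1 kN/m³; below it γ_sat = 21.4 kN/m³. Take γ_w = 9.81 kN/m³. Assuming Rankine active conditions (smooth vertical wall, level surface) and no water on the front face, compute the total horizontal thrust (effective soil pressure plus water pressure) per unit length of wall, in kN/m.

53.6 kN/m

K_a = tan²(45° − φ/2) = 0.2306.
γ' = 21.4 − 9.81 = 11.59 kN/m³. Depth below WT = 1.9 m.
σ'_h at WT = K_a γ d_w = 9.858 kPa; at base = 9.858 + K_a γ' × 1.9 = 14.94 kPa.
P₁ (0–2.5 m) = ½×9.858×2.5 = 12.32. P₂ (2.5–4.4 m) = ½(9.858+14.94)×1.9 = 23.55.
P_w = ½ γ_w h₂² = 0.5×9.81×1.9² = 17.71. Total = 12.32+23.55+17.71 = 53.58 kN/m.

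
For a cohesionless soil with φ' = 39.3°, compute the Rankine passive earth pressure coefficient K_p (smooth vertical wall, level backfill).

K_p = (1 + sin φ)/(1 − sin φ) = tan²(45° + 39.3°/2) = 4.455.

4.46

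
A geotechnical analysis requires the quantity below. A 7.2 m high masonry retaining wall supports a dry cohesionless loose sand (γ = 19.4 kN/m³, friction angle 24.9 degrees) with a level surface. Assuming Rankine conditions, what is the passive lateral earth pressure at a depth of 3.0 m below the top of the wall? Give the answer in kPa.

K_p = (1 + sin φ)/(1 − sin φ) = 2.454.
σ_h = K_p γ z = 2.454 × 19.4 × 3.0 = 142.8 kPa.

143 kPa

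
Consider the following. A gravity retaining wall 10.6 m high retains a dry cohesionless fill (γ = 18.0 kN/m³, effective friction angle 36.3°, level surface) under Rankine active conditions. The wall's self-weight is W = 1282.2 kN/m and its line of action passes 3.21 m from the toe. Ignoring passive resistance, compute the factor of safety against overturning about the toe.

K_a = tan²(45° − 36.3°/2) = 0.2563.
P_a = ½K_aγH² = 0.5×0.2563×18.0×10.6² = 259.2 kN/m, acting at H/3 = 3.533 m above the base.
Overturning moment M_o = P_a × H/3 = 259.2 × 3.533 = 915.7.
Resisting moment M_r = W × 3.21 = 1282.2 × 3.21 = 4116.
FS_overturning = M_r/M_o = 4116/915.7 = 4.495.

4.49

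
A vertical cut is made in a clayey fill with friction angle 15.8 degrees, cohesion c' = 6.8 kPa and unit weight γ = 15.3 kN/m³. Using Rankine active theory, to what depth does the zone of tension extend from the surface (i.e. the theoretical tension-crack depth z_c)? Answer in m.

1.18 m

K_a = tan²(45° − 15.8°/2) = 0.5720; √K_a = 0.7563.
The active pressure is zero where K_a γ z = 2c√K_a, so z_c = 2c/(γ√K_a) = 2×6.8/(15.3×0.7563) = 1.175 m.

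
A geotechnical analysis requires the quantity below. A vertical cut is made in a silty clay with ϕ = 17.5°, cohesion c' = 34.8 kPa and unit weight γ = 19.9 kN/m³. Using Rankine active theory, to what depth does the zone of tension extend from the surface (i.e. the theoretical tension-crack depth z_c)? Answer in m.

4.77 m

K_a = tan²(45° − 17.5°/2) = 0.5376; √K_a = 0.7332.
The active pressure is zero where K_a γ z = 2c√K_a, so z_c = 2c/(γ√K_a) = 2×34.8/(19.9×0.7332) = 4.770 m.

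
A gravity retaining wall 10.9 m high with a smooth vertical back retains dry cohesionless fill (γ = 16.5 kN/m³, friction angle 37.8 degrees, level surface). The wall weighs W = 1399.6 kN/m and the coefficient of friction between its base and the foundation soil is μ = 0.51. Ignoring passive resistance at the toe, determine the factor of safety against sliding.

3.03

K_a = tan²(45° − 37.8°/2) = 0.2400.
P_a = ½K_aγH² = 0.5×0.2400×16.5×10.9² = 235.2 kN/m, acting at H/3 = 3.633 m above the base.
FS_sliding = μW / P_a = 0.51×1399.6 / 235.2 = 3.034.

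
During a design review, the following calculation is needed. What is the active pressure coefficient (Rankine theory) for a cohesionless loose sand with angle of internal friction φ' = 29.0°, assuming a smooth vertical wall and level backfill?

K_a = tan²(45° − φ/2) = tan²(30.50°) = 0.3470.

0.347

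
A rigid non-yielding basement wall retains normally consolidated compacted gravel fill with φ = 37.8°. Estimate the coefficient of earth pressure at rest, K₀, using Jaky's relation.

0.387

K₀ = 1 − sin φ' = 1 − sin 37.8° = 0.3871.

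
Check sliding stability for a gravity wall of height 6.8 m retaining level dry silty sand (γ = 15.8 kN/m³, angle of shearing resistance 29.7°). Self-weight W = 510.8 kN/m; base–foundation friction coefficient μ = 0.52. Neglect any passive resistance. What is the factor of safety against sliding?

2.16

K_a = tan²(45° − 29.7°/2) = 0.3374.
P_a = ½K_aγH² = 0.5×0.3374×15.8×6.8² = 123.2 kN/m, acting at H/3 = 2.267 m above the base.
FS_sliding = μW / P_a = 0.52×510.8 / 123.2 = 2.155.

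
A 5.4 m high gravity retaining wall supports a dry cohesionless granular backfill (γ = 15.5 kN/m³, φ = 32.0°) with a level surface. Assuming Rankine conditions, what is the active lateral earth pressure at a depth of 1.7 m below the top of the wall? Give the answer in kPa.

K_a = (1 − sin φ)/(1 + sin φ) = 0.3073.
σ_h = K_a γ z = 0.3073 × 15.5 × 1.7 = 8.096 kPa.

8.10 kPa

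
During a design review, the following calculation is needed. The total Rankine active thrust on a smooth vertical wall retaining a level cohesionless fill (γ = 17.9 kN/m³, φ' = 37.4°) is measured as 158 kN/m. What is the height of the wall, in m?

8.50 m

K_a = 0.2443. P_a = ½ K_a γ H² ⇒ H = √(2P_a/(K_a γ)).
H = √(2×158/(0.2443×17.9)) = 8.501 m.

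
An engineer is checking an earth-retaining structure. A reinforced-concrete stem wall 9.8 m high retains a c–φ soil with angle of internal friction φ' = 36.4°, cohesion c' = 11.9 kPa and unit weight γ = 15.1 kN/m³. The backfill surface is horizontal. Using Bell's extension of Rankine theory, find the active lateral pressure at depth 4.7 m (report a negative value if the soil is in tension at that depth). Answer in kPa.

6.09 kPa

K_a = (1 − sin φ)/(1 + sin φ) = 0.2552.
σ_a = K_a γ z − 2c√K_a = 0.2552×15.1×4.7 − 2×11.9×0.5051 = 6.087 kPa.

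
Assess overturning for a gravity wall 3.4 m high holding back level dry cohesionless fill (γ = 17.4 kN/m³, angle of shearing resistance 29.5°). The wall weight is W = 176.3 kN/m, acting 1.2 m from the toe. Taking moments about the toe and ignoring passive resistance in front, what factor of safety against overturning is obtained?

5.46

K_a = tan²(45° − 29.5°/2) = 0.3401.
P_a = ½K_aγH² = 0.5×0.3401×17.4×3.4² = 34.20 kN/m, acting at H/3 = 1.133 m above the base.
Overturning moment M_o = P_a × H/3 = 34.20 × 1.133 = 38.77.
Resisting moment M_r = W × 1.2 = 176.3 × 1.2 = 211.6.
FS_overturning = M_r/M_o = 211.6/38.77 = 5.457.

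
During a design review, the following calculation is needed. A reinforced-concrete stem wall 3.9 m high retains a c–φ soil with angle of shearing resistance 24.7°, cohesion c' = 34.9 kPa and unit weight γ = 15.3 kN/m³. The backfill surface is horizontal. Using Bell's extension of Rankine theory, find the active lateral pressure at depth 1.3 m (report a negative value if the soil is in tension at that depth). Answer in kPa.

K_a = (1 − sin φ)/(1 + sin φ) = 0.4106.
σ_a = K_a γ z − 2c√K_a = 0.4106×15.3×1.3 − 2×34.9×0.6408 = -36.56 kPa.

-36.6 kPa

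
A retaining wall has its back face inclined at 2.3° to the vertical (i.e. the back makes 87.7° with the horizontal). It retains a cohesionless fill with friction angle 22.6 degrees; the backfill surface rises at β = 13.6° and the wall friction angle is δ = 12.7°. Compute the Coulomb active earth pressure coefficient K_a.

K_a = sin²(α+φ) / [sin²α · sin(α−δ) · (1 + √{sin(φ+δ)sin(φ−β) / (sin(α−δ)sin(α+β))})²].
With α = 87.7°, φ = 22.6°, δ = 12.7°, β = 13.6°: K_a = 0.5324.

0.532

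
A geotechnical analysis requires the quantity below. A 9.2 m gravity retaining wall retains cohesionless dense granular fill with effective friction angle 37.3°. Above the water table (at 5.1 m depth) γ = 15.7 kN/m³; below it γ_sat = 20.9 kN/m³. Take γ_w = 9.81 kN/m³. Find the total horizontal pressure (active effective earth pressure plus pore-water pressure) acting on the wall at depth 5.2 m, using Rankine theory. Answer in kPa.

K_a = (1 − sin φ)/(1 + sin φ) = 0.2453.
γ' = 20.9 − 9.81 = 11.09 kN/m³.
Effective vertical stress at 5.2 m: σ'_v = 15.7×5.1 + 11.09×0.100 = 81.18 kPa.
σ'_h = K_a σ'_v = 0.2453 × 81.18 = 19.92 kPa; u = γ_w × 0.100 = 0.9810 kPa.
Total σ_h = 19.92 + 0.9810 = 20.90 kPa.

20.9 kPa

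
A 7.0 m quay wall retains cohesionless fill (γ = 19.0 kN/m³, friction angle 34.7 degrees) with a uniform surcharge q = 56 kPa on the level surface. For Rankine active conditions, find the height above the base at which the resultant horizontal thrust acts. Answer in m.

K_a = 0.2745.
Triangular part P₁ = ½K_aγH² = 127.8 at H/3 = 2.333 m; rectangular part P₂ = K_a q H = 107.6 at H/2 = 3.500 m.
ȳ = (P₁·2.333 + P₂·3.500)/(P₁+P₂) = 2.867 m.

2.87 m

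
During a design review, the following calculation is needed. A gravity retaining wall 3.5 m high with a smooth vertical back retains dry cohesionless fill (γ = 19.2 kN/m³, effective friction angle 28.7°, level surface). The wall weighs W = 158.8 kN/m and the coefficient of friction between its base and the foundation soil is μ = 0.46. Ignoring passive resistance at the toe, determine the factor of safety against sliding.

1.77

K_a = tan²(45° − 28.7°/2) = 0.3511.
P_a = ½K_aγH² = 0.5×0.3511×19.2×3.5² = 41.29 kN/m, acting at H/3 = 1.167 m above the base.
FS_sliding = μW / P_a = 0.46×158.8 / 41.29 = 1.769.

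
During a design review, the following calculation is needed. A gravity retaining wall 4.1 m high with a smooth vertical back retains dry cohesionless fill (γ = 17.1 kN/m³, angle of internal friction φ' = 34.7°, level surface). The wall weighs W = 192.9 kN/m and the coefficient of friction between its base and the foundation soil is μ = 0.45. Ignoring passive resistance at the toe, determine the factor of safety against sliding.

2.20

K_a = tan²(45° − 34.7°/2) = 0.2745.
P_a = ½K_aγH² = 0.5×0.2745×17.1×4.1² = 39.45 kN/m, acting at H/3 = 1.367 m above the base.
FS_sliding = μW / P_a = 0.45×192.9 / 39.45 = 2.200.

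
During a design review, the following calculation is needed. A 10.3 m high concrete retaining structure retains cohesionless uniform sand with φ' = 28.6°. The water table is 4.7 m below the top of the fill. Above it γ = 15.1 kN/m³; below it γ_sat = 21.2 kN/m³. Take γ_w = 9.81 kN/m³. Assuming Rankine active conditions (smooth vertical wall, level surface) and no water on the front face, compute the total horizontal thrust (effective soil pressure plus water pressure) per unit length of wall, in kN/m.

416 kN/m

K_a = tan²(45° − φ/2) = 0.3525.
γ' = 21.2 − 9.81 = 11.39 kN/m³. Depth below WT = 5.6 m.
σ'_h at WT = K_a γ d_w = 25.02 kPa; at base = 25.02 + K_a γ' × 5.6 = 47.51 kPa.
P₁ (0–4.7 m) = ½×25.02×4.7 = 58.80. P₂ (4.7–10.3 m) = ½(25.02+47.51)×5.6 = 203.1.
P_w = ½ γ_w h₂² = 0.5×9.81×5.6² = 153.8. Total = 58.80+203.1+153.8 = 415.7 kN/m.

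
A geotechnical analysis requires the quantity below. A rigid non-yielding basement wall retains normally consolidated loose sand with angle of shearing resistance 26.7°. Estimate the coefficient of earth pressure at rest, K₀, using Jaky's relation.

0.551

K₀ = 1 − sin φ' = 1 − sin 26.7° = 0.5507.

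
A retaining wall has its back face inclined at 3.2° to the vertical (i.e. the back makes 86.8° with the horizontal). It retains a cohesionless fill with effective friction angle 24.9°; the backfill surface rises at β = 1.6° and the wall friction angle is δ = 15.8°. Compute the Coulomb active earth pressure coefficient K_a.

0.395

K_a = sin²(α+φ) / [sin²α · sin(α−δ) · (1 + √{sin(φ+δ)sin(φ−β) / (sin(α−δ)sin(α+β))})²].
With α = 86.8°, φ = 24.9°, δ = 15.8°, β = 1.6°: K_a = 0.3952.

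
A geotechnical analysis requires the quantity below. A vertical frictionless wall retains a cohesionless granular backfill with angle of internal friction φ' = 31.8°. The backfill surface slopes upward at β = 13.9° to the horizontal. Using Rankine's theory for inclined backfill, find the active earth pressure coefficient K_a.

0.338

K_a = cos β · (cos β − √(cos²β − cos²φ)) / (cos β + √(cos²β − cos²φ)).
cos β = 0.9707, cos φ = 0.8499, √(cos²β − cos²φ) = 0.4690.
K_a = 0.9707 × (0.9707 − 0.4690)/(0.9707 + 0.4690) = 0.3383.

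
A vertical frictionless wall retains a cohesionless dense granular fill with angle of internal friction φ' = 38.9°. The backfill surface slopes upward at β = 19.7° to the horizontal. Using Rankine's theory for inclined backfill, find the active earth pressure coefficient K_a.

K_a = cos β · (cos β − √(cos²β − cos²φ)) / (cos β + √(cos²β − cos²φ)).
cos β = 0.9415, cos φ = 0.7782, √(cos²β − cos²φ) = 0.5298.
K_a = 0.9415 × (0.9415 − 0.5298)/(0.9415 + 0.5298) = 0.2634.

0.263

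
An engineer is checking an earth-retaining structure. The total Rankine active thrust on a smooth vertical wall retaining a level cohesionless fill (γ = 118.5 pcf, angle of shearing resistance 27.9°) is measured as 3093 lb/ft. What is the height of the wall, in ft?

12.0 ft

K_a = 0.3625. P_a = ½ K_a γ H² ⇒ H = √(2P_a/(K_a γ)).
H = √(2×3093/(0.3625×118.5)) = 12.00 ft.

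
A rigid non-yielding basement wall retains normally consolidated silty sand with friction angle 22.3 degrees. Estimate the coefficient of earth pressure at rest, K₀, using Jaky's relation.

K₀ = 1 − sin φ' = 1 − sin 22.3° = 0.6205.

0.621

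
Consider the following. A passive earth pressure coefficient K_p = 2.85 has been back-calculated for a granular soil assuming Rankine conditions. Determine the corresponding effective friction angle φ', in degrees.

28.7°

K_p = (1+sin φ)/(1−sin φ) ⇒ sin φ = (K_p − 1)/(K_p + 1) = 0.4805.
φ = arcsin(0.4805) = 28.72°.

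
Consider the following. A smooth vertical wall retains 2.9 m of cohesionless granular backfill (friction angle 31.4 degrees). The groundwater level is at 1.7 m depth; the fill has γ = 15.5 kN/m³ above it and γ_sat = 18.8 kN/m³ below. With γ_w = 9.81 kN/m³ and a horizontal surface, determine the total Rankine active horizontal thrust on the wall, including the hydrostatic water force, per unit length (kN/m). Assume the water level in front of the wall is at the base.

26.1 kN/m

K_a = tan²(45° − φ/2) = 0.3149.
γ' = 18.8 − 9.81 = 8.990 kN/m³. Depth below WT = 1.2 m.
σ'_h at WT = K_a γ d_w = 8.298 kPa; at base = 8.298 + K_a γ' × 1.2 = 11.70 kPa.
P₁ (0–1.7 m) = ½×8.298×1.7 = 7.053. P₂ (1.7–2.9 m) = ½(8.298+11.70)×1.2 = 12.00.
P_w = ½ γ_w h₂² = 0.5×9.81×1.2² = 7.063. Total = 7.053+12.00+7.063 = 26.11 kN/m.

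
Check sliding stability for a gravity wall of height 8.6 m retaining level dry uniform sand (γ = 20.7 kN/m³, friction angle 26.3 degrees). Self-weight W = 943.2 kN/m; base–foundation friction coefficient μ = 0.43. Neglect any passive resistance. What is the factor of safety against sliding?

K_a = tan²(45° − 26.3°/2) = 0.3859.
P_a = ½K_aγH² = 0.5×0.3859×20.7×8.6² = 295.4 kN/m, acting at H/3 = 2.867 m above the base.
FS_sliding = μW / P_a = 0.43×943.2 / 295.4 = 1.373.

1.37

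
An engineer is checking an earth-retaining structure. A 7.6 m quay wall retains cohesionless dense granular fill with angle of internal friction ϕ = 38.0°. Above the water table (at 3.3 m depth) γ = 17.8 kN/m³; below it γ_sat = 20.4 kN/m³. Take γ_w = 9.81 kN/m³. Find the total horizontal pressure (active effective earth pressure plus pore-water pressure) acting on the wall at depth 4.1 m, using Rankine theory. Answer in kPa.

K_a = (1 − sin φ)/(1 + sin φ) = 0.2379.
γ' = 20.4 − 9.81 = 10.59 kN/m³.
Effective vertical stress at 4.1 m: σ'_v = 17.8×3.3 + 10.59×0.800 = 67.21 kPa.
σ'_h = K_a σ'_v = 0.2379 × 67.21 = 15.99 kPa; u = γ_w × 0.800 = 7.848 kPa.
Total σ_h = 15.99 + 7.848 = 23.84 kPa.

23.8 kPa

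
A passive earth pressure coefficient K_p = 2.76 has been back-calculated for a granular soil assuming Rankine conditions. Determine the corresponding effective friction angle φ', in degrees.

27.9°

K_p = (1+sin φ)/(1−sin φ) ⇒ sin φ = (K_p − 1)/(K_p + 1) = 0.4681.
φ = arcsin(0.4681) = 27.91°.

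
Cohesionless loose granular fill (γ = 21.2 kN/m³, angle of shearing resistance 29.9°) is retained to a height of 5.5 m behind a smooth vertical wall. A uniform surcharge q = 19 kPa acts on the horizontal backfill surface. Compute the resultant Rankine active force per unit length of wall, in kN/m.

K_a = tan²(45° − φ/2) = 0.3347.
Soil triangle: ½ K_a γ H² = 0.5×0.3347×21.2×5.5² = 107.3 kN/m.
Surcharge rectangle: K_a q H = 0.3347×19×5.5 = 34.97 kN/m.
Total = 107.3 + 34.97 = 142.3 kN/m.

142 kN/m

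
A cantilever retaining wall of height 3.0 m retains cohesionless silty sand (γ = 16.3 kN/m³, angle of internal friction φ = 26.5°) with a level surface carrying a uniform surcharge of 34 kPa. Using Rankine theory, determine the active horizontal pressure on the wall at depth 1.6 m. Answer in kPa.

K_a = (1 − sin φ)/(1 + sin φ) = 0.3829.
σ_v = γz + q = 16.3 × 1.6 + 34 = 60.08 kPa.
σ_h = K_a σ_v = 0.3829 × 60.08 = 23.01 kPa.

23.0 kPa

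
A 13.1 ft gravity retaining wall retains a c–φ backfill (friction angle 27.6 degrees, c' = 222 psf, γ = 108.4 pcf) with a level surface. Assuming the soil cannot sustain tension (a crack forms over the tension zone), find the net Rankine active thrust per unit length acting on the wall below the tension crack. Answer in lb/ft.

K_a = 0.3668; √K_a = 0.6056.
Tension-crack depth z_c = 2c/(γ√K_a) = 2×222/(108.4×0.6056) = 6.763 ft.
σ_a at base = K_a γ H − 2c√K_a = 0.3668×108.4×13.1 − 2×222×0.6056 = 251.9 psf.
P_a = ½ × 251.9 × (H − z_c) = 0.5×251.9×6.337 = 798.3 lb/ft.

798 lb/ft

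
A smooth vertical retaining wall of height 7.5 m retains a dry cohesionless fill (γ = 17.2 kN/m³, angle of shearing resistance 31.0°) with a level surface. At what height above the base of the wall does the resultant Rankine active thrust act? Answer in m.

2.50 m

K_a = 0.3201.
The pressure distribution is triangular, so the resultant acts at H/3 above the base = 7.5/3 = 2.500 m.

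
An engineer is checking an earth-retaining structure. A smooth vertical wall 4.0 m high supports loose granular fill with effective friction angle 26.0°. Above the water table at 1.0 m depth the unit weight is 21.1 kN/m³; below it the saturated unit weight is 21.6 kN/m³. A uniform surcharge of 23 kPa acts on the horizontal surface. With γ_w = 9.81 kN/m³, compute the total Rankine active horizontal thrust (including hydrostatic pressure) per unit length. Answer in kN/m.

130 kN/m

K_a = tan²(45° − φ/2) = 0.3905.
γ' = 21.6 − 9.81 = 11.79 kN/m³. h₂ = H − d_w = 3.0 m.
σ'_h: at surface K_a·q = 8.981; at WT K_a(q+γd_w) = 17.22; at base K_a(q+γd_w+γ'h₂) = 31.03 kPa.
P₁ = ½(8.981+17.22)×1.0 = 13.10; P₂ = ½(17.22+31.03)×3.0 = 72.37; P_w = ½γ_w h₂² = 44.14.
Total = 13.10+72.37+44.14 = 129.6 kN/m.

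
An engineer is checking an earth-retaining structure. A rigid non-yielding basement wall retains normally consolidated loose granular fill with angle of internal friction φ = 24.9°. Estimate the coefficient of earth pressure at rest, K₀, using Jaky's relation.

0.579

K₀ = 1 − sin φ' = 1 − sin 24.9° = 0.5790.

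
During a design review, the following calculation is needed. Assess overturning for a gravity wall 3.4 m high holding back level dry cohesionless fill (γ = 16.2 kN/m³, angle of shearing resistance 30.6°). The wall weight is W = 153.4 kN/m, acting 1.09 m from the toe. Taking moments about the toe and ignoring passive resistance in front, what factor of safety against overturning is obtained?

K_a = tan²(45° − 30.6°/2) = 0.3253.
P_a = ½K_aγH² = 0.5×0.3253×16.2×3.4² = 30.46 kN/m, acting at H/3 = 1.133 m above the base.
Overturning moment M_o = P_a × H/3 = 30.46 × 1.133 = 34.53.
Resisting moment M_r = W × 1.09 = 153.4 × 1.09 = 167.2.
FS_overturning = M_r/M_o = 167.2/34.53 = 4.843.

4.84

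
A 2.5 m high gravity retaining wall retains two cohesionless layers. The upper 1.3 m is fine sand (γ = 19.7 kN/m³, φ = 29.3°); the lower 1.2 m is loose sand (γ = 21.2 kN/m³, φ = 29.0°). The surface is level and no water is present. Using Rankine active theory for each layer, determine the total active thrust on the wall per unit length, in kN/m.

21.7 kN/m

K_a1 = tan²(45°−29.3°/2) = 0.3428; K_a2 = tan²(45°−29.0°/2) = 0.3470.
Layer 1: σ at base = K_a1 γ₁ h₁ = 8.780 kPa; P₁ = ½×8.780×1.3 = 5.707.
Layer 2: σ_v at top = γ₁h₁ = 25.61; σ_h top = K_a2×25.61 = 8.886; σ_h base = K_a2×(25.61+21.2×1.2) = 17.71.
P₂ = ½(8.886+17.71)×1.2 = 15.96. Total P_a = 5.707+15.96 = 21.67 kN/m.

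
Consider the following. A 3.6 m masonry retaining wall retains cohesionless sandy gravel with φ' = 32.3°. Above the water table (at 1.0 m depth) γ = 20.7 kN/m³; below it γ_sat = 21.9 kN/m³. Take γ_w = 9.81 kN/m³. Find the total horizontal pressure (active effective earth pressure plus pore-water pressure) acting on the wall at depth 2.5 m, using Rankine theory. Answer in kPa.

K_a = (1 − sin φ)/(1 + sin φ) = 0.3035.
γ' = 21.9 − 9.81 = 12.09 kN/m³.
Effective vertical stress at 2.5 m: σ'_v = 20.7×1.0 + 12.09×1.50 = 38.83 kPa.
σ'_h = K_a σ'_v = 0.3035 × 38.83 = 11.79 kPa; u = γ_w × 1.50 = 14.71 kPa.
Total σ_h = 11.79 + 14.71 = 26.50 kPa.

26.5 kPa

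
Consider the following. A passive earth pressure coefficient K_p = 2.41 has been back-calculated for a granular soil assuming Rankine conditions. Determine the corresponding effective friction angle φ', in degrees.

24.4°

K_p = (1+sin φ)/(1−sin φ) ⇒ sin φ = (K_p − 1)/(K_p + 1) = 0.4135.
φ = arcsin(0.4135) = 24.42°.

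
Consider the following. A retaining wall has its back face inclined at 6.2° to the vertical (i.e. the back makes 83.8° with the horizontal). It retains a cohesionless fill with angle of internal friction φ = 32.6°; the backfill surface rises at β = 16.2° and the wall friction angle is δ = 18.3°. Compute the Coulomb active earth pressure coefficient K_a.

K_a = sin²(α+φ) / [sin²α · sin(α−δ) · (1 + √{sin(φ+δ)sin(φ−β) / (sin(α−δ)sin(α+β))})²].
With α = 83.8°, φ = 32.6°, δ = 18.3°, β = 16.2°: K_a = 0.3994.

0.399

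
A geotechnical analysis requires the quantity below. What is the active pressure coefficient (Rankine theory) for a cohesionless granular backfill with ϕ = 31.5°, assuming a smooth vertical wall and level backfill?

K_a = (1 − sin φ)/(1 + sin φ) = (1 − sin 31.5°)/(1 + sin 31.5°) = 0.3136.

0.314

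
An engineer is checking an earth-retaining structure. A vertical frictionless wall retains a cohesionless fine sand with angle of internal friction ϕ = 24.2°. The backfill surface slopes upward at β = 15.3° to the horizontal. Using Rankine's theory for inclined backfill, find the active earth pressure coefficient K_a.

K_a = cos β · (cos β − √(cos²β − cos²φ)) / (cos β + √(cos²β − cos²φ)).
cos β = 0.9646, cos φ = 0.9121, √(cos²β − cos²φ) = 0.3137.
K_a = 0.9646 × (0.9646 − 0.3137)/(0.9646 + 0.3137) = 0.4911.

0.491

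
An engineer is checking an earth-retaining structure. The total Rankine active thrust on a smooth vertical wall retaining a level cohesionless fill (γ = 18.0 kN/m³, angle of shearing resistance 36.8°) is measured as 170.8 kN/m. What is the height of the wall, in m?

8.70 m

K_a = 0.2508. P_a = ½ K_a γ H² ⇒ H = √(2P_a/(K_a γ)).
H = √(2×170.8/(0.2508×18.0)) = 8.699 m.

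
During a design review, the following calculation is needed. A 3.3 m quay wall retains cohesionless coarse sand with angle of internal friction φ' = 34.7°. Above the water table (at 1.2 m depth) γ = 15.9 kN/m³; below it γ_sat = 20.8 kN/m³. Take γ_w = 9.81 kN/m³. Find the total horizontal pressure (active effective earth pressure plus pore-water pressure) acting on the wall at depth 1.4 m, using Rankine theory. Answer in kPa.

7.80 kPa

K_a = (1 − sin φ)/(1 + sin φ) = 0.2745.
γ' = 20.8 − 9.81 = 10.99 kN/m³.
Effective vertical stress at 1.4 m: σ'_v = 15.9×1.2 + 10.99×0.200 = 21.28 kPa.
σ'_h = K_a σ'_v = 0.2745 × 21.28 = 5.840 kPa; u = γ_w × 0.200 = 1.962 kPa.
Total σ_h = 5.840 + 1.962 = 7.802 kPa.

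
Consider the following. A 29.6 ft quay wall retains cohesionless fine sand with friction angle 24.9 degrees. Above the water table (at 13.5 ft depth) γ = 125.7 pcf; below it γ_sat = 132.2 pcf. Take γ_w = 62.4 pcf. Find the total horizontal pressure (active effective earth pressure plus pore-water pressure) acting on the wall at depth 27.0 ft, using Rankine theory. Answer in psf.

K_a = (1 − sin φ)/(1 + sin φ) = 0.4074.
γ' = 132.2 − 62.4 = 69.80 pcf.
Effective vertical stress at 27.0 ft: σ'_v = 125.7×13.5 + 69.80×13.5 = 2639 psf.
σ'_h = K_a σ'_v = 0.4074 × 2639 = 1075 psf; u = γ_w × 13.5 = 842.4 psf.
Total σ_h = 1075 + 842.4 = 1918 psf.

1920 psf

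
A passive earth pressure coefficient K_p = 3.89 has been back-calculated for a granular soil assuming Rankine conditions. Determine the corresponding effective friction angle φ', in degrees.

36.2°

K_p = (1+sin φ)/(1−sin φ) ⇒ sin φ = (K_p − 1)/(K_p + 1) = 0.5910.
φ = arcsin(0.5910) = 36.23°.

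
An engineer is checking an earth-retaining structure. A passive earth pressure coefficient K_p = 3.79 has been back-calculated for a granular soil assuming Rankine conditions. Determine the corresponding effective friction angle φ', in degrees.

K_p = (1+sin φ)/(1−sin φ) ⇒ sin φ = (K_p − 1)/(K_p + 1) = 0.5825.
φ = arcsin(0.5825) = 35.62°.

35.6°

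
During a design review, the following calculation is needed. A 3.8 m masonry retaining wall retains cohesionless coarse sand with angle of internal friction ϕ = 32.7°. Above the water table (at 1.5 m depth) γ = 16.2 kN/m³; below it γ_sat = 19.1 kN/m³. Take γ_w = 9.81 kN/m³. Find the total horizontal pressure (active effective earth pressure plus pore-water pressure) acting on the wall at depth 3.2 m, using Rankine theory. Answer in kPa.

28.6 kPa

K_a = (1 − sin φ)/(1 + sin φ) = 0.2985.
γ' = 19.1 − 9.81 = 9.290 kN/m³.
Effective vertical stress at 3.2 m: σ'_v = 16.2×1.5 + 9.290×1.70 = 40.09 kPa.
σ'_h = K_a σ'_v = 0.2985 × 40.09 = 11.97 kPa; u = γ_w × 1.70 = 16.68 kPa.
Total σ_h = 11.97 + 16.68 = 28.64 kPa.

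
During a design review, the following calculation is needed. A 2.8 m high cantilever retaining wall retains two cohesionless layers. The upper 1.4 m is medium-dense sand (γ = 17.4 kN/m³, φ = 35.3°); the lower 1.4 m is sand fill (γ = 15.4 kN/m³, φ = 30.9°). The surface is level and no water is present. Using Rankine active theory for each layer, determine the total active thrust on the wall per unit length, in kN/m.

K_a1 = tan²(45°−35.3°/2) = 0.2675; K_a2 = tan²(45°−30.9°/2) = 0.3214.
Layer 1: σ at base = K_a1 γ₁ h₁ = 6.517 kPa; P₁ = ½×6.517×1.4 = 4.562.
Layer 2: σ_v at top = γ₁h₁ = 24.36; σ_h top = K_a2×24.36 = 7.829; σ_h base = K_a2×(24.36+15.4×1.4) = 14.76.
P₂ = ½(7.829+14.76)×1.4 = 15.81. Total P_a = 4.562+15.81 = 20.37 kN/m.

20.4 kN/m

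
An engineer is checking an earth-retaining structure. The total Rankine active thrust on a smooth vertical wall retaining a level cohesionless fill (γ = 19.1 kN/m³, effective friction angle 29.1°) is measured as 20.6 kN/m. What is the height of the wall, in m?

K_a = 0.3456. P_a = ½ K_a γ H² ⇒ H = √(2P_a/(K_a γ)).
H = √(2×20.6/(0.3456×19.1)) = 2.498 m.

2.50 m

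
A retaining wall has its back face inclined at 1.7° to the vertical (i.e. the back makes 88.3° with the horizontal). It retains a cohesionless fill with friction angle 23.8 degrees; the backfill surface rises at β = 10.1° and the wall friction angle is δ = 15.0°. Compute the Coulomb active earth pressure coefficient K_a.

0.460

K_a = sin²(α+φ) / [sin²α · sin(α−δ) · (1 + √{sin(φ+δ)sin(φ−β) / (sin(α−δ)sin(α+β))})²].
With α = 88.3°, φ = 23.8°, δ = 15.0°, β = 10.1°: K_a = 0.4605.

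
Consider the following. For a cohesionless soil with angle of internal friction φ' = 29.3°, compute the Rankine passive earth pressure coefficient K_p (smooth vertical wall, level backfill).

K_p = (1 + sin φ)/(1 − sin φ) = tan²(45° + 29.3°/2) = 2.917.

2.92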